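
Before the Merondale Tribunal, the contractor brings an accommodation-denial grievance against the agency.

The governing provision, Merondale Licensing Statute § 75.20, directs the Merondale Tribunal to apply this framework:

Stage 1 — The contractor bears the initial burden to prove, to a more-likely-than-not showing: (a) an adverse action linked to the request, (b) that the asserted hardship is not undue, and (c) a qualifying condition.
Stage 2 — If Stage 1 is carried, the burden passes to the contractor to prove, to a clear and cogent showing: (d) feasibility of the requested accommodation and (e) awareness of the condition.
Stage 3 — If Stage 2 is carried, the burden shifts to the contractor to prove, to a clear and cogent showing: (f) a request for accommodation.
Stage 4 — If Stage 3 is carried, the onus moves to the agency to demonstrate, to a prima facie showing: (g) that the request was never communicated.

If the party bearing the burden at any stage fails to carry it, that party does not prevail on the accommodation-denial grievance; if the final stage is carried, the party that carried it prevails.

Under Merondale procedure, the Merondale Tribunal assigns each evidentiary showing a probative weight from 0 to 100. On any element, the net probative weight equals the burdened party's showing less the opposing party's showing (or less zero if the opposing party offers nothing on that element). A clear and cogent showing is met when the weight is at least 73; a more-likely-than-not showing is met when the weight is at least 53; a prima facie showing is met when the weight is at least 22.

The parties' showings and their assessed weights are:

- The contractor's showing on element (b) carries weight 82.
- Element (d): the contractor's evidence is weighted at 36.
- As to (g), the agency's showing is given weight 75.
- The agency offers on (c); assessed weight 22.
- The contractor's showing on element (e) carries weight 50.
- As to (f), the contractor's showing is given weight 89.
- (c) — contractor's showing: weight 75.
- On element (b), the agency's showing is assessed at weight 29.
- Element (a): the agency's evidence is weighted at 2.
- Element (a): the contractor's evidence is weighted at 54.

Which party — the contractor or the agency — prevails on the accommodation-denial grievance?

agency

At Stage 1 the contractor must meet a more-likely-than-not showing (weight is at least 53): on (a) the weight is 54 less the opposing 2 gives net 52, which does not reach 53, so (a) does not meet the standard; on (b) the weight is 82 less the opposing 29 gives net 53, ≥ 53, so (b) meets the standard; on (c) the weight is 75 less the opposing 22 gives net 53, which does reach 53, so (c) meets the standard.
  Not every element is met, so the contractor fails to carry Stage 1.
The agency prevails.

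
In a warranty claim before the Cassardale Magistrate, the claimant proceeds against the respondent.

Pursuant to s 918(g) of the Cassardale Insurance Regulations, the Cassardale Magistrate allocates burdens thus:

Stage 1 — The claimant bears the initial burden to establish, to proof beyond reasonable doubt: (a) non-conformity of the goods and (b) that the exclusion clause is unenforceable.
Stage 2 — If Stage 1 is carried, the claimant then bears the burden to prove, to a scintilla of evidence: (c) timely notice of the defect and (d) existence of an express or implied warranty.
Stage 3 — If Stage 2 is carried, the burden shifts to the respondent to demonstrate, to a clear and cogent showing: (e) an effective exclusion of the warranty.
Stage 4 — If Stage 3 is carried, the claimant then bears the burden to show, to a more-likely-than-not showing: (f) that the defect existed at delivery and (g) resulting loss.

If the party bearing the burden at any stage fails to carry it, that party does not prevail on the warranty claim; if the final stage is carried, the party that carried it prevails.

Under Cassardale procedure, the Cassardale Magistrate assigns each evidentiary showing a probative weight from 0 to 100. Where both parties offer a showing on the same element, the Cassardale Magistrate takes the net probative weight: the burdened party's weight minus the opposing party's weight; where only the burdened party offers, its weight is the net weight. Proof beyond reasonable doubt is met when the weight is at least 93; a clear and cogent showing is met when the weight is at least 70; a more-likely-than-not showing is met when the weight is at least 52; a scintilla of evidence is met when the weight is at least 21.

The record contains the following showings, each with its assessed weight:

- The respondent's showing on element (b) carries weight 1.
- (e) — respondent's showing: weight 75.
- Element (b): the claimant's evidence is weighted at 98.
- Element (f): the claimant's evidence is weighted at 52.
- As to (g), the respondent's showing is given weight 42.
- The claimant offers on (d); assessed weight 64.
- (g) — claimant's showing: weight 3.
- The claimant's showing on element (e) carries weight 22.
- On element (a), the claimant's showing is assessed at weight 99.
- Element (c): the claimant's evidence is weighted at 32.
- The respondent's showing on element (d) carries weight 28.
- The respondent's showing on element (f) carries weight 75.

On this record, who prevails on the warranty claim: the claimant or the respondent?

claimant

At Stage 1 the claimant must meet proof beyond reasonable doubt (weight is at least 93): on (a) the weight is 99, which does reach 93, so (a) meets the standard; on (b) the weight is 98 less the opposing 1 gives net 97, which does reach 93, so (b) meets the standard.
  Stage 1 carried; the burden remains with the claimant.
At Stage 2 the claimant must meet a scintilla of evidence (weight is at least 21): on (c) the weight is 32, which does reach 21, so (c) meets the standard; on (d) the weight is 64 less the opposing 28 gives net 36, which does reach 21, so (d) meets the standard.
  Stage 2 is satisfied; the onus moves to the respondent.
At Stage 3 the respondent must meet a clear and cogent showing (weight is at least 70): on (e) the weight is 75 less the opposing 22 gives net 53, which does not reach 70, so (e) does not meet the standard.
  Stage 3 not carried; the respondent fails its burden.
The claimant prevails.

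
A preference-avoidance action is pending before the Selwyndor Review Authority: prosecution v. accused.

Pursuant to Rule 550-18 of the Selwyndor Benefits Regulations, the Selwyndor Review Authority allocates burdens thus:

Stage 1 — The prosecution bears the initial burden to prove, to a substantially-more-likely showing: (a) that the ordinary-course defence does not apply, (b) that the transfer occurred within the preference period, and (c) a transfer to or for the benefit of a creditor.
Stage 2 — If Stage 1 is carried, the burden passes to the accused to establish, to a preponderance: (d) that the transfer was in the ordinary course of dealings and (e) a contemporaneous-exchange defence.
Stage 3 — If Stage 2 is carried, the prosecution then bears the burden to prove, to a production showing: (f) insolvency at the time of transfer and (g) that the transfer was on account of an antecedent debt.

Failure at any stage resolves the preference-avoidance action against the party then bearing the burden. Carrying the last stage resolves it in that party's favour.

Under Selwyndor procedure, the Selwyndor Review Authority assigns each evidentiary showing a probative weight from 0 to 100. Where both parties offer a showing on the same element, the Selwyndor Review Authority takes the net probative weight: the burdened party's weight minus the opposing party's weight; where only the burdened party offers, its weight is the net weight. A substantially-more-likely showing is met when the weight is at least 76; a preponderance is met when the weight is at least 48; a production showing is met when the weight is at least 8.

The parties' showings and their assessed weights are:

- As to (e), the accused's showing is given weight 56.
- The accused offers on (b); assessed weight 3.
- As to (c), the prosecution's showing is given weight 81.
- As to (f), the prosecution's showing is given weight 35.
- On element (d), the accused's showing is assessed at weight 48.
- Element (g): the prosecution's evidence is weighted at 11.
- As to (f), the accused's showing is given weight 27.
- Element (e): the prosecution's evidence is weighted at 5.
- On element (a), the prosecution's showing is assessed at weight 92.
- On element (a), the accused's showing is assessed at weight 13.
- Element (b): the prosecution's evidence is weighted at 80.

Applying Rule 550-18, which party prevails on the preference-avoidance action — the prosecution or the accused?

Stage 1 (prosecution, a substantially-more-likely showing, weight is at least 76): (a) net 92−13=79 ≥ 76 — meets; (b) net 80−3=77 ≥ 76 — meets; (c) 81 ≥ 76 — meets.
  Stage 1 is satisfied; the onus moves to the accused.
Stage 2 (accused, a preponderance, weight is at least 48): (d) 48 ≥ 48 — meets; (e) net 56−5=51 ≥ 48 — meets.
  All elements met. The burden passes to the prosecution.
Stage 3 (prosecution, a production showing, weight is at least 8): (f) net 35−27=8 ≥ 8 — meets; (g) 11 ≥ 8 — meets.
  The prosecution carries the last stage.
All stages carried — the prosecution prevails.

prosecution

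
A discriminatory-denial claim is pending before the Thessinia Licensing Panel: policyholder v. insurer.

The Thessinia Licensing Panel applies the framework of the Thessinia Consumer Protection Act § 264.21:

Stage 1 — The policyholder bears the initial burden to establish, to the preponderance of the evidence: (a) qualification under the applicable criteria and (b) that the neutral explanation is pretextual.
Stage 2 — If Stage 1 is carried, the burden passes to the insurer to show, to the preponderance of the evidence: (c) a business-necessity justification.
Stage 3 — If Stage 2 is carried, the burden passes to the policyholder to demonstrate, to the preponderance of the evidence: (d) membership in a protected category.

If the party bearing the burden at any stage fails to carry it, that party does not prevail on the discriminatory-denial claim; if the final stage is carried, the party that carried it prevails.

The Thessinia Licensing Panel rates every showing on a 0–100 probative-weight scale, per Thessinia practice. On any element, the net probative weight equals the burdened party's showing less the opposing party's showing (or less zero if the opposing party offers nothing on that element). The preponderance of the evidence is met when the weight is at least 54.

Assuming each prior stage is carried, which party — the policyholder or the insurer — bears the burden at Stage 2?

Stage 2's rule assigns the burden to the insurer (to the preponderance of the evidence).

insurer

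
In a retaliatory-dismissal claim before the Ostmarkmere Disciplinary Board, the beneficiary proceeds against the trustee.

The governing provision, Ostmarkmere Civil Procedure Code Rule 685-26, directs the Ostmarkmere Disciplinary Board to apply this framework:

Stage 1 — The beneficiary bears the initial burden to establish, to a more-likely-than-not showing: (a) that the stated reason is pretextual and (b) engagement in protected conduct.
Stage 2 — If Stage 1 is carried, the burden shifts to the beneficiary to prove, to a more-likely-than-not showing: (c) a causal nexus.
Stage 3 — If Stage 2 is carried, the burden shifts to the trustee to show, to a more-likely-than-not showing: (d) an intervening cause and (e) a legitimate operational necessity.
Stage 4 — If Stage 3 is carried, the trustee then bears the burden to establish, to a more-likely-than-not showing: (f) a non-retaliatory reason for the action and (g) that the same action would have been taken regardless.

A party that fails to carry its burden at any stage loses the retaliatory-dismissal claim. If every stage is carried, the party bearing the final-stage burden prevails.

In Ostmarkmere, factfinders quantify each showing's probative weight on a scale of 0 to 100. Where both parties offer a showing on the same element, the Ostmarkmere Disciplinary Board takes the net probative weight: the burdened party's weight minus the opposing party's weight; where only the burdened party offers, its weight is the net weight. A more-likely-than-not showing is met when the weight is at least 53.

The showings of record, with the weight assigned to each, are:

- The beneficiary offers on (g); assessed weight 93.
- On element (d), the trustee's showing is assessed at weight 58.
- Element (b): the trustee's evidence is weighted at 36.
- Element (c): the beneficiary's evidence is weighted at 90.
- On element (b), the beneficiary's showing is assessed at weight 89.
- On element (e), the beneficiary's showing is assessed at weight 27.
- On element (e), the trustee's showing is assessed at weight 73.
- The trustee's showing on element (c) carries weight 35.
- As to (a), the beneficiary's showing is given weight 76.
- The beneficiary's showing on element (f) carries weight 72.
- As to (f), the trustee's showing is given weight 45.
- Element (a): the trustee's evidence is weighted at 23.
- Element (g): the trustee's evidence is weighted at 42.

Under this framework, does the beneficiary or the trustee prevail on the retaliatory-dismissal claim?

beneficiary

Stage 1 — burden on beneficiary; standard: a more-likely-than-not showing (weight is at least 53).
    (a): 76 − 23 = 53 ≥ 53 [met]
    (b): 89 − 36 = 53 ≥ 53 [met]
  Stage 1 carried; the burden remains with the beneficiary.
Stage 2 — burden on beneficiary; standard: a more-likely-than-not showing (weight is at least 53).
    (c): 90 − 35 = 55 ≥ 53 [met]
  Stage 2 is satisfied; the onus moves to the trustee.
Stage 3 — burden on trustee; standard: a more-likely-than-not showing (weight is at least 53).
    (d): 58 ≥ 53 [met]
    (e): 73 − 27 = 46 < 53 [not met]
  The trustee does not carry Stage 3.
The analysis ends at Stage 3; the beneficiary prevails.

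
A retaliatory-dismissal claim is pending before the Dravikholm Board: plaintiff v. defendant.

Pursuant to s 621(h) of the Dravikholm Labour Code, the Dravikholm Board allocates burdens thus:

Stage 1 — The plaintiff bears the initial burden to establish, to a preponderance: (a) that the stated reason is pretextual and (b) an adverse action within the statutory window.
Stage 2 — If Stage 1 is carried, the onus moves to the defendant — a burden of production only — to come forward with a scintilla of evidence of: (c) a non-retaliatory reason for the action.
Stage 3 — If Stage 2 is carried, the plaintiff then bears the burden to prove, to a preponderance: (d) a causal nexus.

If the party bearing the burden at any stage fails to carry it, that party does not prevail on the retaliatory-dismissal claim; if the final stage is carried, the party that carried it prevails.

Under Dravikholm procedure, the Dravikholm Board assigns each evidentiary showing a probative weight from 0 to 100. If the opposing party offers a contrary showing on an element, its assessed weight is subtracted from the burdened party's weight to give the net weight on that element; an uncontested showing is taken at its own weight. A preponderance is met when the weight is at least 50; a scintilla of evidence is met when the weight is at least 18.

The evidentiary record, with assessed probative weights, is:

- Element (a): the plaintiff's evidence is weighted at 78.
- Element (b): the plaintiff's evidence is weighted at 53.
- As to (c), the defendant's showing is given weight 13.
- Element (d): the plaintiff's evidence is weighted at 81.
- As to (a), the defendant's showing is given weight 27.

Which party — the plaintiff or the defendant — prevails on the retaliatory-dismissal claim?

plaintiff

Stage 1 — burden on plaintiff; standard: a preponderance (weight is at least 50).
    (a): 78 − 27 = 51 ≥ 50 [met]
    (b): 53 ≥ 50 [met]
  All elements met. The burden passes to the defendant.
Stage 2 — burden on defendant; standard: a scintilla of evidence (weight is at least 18).
    (c): 13 < 18 [not met]
  Stage 2 not carried; the defendant fails its burden.
The analysis ends at Stage 2; the plaintiff prevails.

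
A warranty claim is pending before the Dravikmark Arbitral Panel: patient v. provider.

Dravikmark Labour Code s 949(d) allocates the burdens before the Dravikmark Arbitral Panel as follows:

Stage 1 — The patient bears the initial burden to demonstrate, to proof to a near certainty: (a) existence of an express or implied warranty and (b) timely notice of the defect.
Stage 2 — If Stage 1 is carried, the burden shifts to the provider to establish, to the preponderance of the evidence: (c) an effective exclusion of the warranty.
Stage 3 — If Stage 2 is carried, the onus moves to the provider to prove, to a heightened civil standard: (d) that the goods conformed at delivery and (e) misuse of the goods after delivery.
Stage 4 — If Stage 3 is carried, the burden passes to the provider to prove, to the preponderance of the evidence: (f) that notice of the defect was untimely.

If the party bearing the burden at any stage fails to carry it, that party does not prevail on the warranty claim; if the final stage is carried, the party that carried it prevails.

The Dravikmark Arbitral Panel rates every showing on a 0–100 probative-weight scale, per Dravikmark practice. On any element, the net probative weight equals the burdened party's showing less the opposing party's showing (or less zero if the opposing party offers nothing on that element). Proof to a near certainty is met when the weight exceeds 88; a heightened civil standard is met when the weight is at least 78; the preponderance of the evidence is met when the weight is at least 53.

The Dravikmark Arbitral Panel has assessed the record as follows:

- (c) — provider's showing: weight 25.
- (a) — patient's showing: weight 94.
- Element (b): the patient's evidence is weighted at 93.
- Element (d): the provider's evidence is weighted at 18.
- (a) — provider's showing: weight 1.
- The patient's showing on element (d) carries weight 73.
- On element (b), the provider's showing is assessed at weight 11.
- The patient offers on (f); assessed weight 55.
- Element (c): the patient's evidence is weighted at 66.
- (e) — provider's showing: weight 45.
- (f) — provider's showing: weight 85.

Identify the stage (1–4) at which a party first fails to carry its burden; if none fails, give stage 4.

stage 1

At Stage 1 the patient must meet proof to a near certainty (weight exceeds 88): on (a) the weight is 94 less the opposing 1 gives net 93, > 88, so (a) meets the standard; on (b) the weight is 93 less the opposing 11 gives net 82, ≤ 88, so (b) does not meet the standard.
  Not every element is met, so the patient fails to carry Stage 1.
The analysis ends at Stage 1; the provider prevails.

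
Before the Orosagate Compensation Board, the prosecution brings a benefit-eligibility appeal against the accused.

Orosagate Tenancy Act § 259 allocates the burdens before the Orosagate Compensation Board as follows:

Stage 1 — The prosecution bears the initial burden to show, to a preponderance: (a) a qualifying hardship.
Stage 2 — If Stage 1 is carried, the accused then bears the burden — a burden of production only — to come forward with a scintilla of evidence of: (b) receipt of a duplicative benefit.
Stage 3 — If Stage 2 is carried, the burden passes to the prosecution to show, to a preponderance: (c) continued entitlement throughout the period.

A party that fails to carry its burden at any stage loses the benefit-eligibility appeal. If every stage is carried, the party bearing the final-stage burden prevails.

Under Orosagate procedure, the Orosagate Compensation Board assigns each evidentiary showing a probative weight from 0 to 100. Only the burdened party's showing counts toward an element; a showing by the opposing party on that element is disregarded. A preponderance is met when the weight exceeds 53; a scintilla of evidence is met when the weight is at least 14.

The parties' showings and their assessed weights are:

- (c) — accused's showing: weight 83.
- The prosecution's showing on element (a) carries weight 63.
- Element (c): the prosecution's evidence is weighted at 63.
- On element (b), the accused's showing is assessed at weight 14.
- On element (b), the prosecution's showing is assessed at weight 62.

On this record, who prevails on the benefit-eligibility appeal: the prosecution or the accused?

Stage 1 — burden on prosecution; standard: a preponderance (weight exceeds 53).
    (a): 63 > 53 [met]
  The prosecution carries Stage 1; the accused now bears the burden.
Stage 2 — burden on accused; standard: a scintilla of evidence (weight is at least 14).
    (b): 14 (prosecution's 62 disregarded) ≥ 14 [met]
  Stage 2 carried; the burden shifts to the prosecution.
Stage 3 — burden on prosecution; standard: a preponderance (weight exceeds 53).
    (c): 63 (accused's 83 disregarded) > 53 [met]
  Stage 3 carried; the final stage is satisfied.
With every stage satisfied, the prosecution prevails.

prosecution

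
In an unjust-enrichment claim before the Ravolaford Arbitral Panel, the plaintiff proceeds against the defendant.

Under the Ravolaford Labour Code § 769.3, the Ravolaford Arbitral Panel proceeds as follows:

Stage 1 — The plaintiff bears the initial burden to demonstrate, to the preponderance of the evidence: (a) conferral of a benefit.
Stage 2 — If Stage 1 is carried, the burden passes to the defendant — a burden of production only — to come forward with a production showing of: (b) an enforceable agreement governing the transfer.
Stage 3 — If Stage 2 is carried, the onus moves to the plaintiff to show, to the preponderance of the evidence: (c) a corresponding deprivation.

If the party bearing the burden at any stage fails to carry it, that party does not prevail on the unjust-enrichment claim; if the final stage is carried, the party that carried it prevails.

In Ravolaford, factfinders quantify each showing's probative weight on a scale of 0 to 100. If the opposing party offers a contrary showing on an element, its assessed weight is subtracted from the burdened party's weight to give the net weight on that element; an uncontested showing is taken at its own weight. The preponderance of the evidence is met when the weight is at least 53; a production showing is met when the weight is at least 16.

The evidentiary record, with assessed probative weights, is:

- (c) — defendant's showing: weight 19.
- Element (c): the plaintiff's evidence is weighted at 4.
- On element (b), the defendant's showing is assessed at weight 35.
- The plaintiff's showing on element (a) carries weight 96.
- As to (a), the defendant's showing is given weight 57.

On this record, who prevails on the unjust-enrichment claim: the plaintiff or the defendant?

defendant

At Stage 1 the plaintiff must meet the preponderance of the evidence (weight is at least 53): on (a) the weight is 96 less the opposing 57 gives net 39, < 53, so (a) does not meet the standard.
  The plaintiff does not carry Stage 1.
The analysis ends at Stage 1; the defendant prevails.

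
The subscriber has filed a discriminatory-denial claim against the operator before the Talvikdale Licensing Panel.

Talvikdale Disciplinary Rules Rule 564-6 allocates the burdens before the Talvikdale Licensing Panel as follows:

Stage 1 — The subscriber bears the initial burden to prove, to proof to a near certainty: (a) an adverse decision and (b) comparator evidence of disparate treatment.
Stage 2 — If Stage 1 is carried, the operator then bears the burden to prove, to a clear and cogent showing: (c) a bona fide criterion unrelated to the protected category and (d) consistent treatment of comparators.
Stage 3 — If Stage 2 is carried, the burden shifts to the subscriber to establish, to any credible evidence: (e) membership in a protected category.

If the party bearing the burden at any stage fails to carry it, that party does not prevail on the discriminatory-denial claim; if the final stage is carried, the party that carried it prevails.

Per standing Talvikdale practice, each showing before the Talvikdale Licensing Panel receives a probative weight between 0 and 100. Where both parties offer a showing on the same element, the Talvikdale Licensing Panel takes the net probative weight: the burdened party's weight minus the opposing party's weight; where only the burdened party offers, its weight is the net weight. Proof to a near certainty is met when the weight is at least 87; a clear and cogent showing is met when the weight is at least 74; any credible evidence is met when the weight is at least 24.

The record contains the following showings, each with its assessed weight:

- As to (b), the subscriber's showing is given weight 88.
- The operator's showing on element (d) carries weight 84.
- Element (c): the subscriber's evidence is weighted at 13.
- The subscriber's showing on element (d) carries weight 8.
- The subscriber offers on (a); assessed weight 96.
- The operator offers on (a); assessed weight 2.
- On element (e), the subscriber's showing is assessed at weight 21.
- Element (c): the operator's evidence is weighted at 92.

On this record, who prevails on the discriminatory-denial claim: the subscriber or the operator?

operator

Stage 1 — burden on subscriber; standard: proof to a near certainty (weight is at least 87).
    (a): 96 − 2 = 94 ≥ 87 [met]
    (b): 88 ≥ 87 [met]
  Stage 1 is satisfied; the onus moves to the operator.
Stage 2 — burden on operator; standard: a clear and cogent showing (weight is at least 74).
    (c): 92 − 13 = 79 ≥ 74 [met]
    (d): 84 − 8 = 76 ≥ 74 [met]
  All elements met. The burden passes to the subscriber.
Stage 3 — burden on subscriber; standard: any credible evidence (weight is at least 24).
    (e): 21 < 24 [not met]
  The subscriber does not carry Stage 3.
The analysis ends at Stage 3; the operator prevails.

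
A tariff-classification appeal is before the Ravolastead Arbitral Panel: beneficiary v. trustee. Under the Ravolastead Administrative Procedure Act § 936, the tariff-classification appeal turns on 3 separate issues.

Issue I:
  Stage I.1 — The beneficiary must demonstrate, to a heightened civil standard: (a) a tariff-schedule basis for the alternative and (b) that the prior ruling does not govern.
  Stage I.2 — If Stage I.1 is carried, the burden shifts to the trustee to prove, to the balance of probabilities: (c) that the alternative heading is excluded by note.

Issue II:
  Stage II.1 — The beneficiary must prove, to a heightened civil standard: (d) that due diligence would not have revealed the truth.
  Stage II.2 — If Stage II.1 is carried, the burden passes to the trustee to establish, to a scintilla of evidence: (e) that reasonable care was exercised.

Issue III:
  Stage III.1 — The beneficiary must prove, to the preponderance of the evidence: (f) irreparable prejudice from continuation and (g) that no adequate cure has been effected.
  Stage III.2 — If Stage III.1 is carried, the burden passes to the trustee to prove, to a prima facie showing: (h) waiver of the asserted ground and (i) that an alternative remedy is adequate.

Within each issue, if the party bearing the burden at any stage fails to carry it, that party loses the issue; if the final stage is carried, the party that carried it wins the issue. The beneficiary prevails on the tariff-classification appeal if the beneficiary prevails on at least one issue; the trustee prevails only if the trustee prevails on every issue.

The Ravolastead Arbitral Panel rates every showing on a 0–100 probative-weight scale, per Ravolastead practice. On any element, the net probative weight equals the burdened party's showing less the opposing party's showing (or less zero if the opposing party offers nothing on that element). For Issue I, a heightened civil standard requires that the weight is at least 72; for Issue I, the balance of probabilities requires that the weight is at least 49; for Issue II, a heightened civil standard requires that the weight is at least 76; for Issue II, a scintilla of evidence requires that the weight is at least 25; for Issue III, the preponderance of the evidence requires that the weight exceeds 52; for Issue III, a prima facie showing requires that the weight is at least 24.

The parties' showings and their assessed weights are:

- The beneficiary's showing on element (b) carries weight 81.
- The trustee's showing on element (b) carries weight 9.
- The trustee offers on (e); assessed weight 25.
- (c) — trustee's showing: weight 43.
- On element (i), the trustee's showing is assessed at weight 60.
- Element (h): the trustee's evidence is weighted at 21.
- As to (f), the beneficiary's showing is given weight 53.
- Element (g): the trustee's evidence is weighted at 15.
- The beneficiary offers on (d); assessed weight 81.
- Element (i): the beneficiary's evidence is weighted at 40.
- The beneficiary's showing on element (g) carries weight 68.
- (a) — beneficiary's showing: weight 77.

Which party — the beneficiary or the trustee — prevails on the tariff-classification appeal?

beneficiary

— Issue I —
Stage I.1 — burden on beneficiary; standard: a heightened civil standard (weight is at least 72).
    (a): 77 ≥ 72 [met]
    (b): 81 − 9 = 72 ≥ 72 [met]
  The beneficiary carries Stage I.1; the trustee now bears the burden.
Stage I.2 — burden on trustee; standard: the balance of probabilities (weight is at least 49).
    (c): 43 < 49 [not met]
  Stage I.2 not carried; the trustee fails its burden.
The beneficiary prevails on this issue.
— Issue II —
Stage II.1 — burden on beneficiary; standard: a heightened civil standard (weight is at least 76).
    (d): 81 ≥ 76 [met]
  Stage II.1 carried; the burden shifts to the trustee.
Stage II.2 — burden on trustee; standard: a scintilla of evidence (weight is at least 25).
    (e): 25 ≥ 25 [met]
  All elements met at the final stage.
Every stage carried; the trustee prevails on this issue.
— Issue III —
Stage III.1 (beneficiary, the preponderance of the evidence, weight exceeds 52): (f) 53 > 52 — meets; (g) net 68−15=53 > 52 — meets.
  Stage III.1 carried; the burden shifts to the trustee.
Stage III.2 (trustee, a prima facie showing, weight is at least 24): (h) 21 < 24 — fails; (i) net 60−40=20 < 24 — fails.
  Not every element is met, so the trustee fails to carry Stage III.2.
The beneficiary prevails on this issue.
Per-issue: Issue I → beneficiary; Issue II → trustee; Issue III → beneficiary. The beneficiary must prevail on at least one issue; overall, the beneficiary prevails.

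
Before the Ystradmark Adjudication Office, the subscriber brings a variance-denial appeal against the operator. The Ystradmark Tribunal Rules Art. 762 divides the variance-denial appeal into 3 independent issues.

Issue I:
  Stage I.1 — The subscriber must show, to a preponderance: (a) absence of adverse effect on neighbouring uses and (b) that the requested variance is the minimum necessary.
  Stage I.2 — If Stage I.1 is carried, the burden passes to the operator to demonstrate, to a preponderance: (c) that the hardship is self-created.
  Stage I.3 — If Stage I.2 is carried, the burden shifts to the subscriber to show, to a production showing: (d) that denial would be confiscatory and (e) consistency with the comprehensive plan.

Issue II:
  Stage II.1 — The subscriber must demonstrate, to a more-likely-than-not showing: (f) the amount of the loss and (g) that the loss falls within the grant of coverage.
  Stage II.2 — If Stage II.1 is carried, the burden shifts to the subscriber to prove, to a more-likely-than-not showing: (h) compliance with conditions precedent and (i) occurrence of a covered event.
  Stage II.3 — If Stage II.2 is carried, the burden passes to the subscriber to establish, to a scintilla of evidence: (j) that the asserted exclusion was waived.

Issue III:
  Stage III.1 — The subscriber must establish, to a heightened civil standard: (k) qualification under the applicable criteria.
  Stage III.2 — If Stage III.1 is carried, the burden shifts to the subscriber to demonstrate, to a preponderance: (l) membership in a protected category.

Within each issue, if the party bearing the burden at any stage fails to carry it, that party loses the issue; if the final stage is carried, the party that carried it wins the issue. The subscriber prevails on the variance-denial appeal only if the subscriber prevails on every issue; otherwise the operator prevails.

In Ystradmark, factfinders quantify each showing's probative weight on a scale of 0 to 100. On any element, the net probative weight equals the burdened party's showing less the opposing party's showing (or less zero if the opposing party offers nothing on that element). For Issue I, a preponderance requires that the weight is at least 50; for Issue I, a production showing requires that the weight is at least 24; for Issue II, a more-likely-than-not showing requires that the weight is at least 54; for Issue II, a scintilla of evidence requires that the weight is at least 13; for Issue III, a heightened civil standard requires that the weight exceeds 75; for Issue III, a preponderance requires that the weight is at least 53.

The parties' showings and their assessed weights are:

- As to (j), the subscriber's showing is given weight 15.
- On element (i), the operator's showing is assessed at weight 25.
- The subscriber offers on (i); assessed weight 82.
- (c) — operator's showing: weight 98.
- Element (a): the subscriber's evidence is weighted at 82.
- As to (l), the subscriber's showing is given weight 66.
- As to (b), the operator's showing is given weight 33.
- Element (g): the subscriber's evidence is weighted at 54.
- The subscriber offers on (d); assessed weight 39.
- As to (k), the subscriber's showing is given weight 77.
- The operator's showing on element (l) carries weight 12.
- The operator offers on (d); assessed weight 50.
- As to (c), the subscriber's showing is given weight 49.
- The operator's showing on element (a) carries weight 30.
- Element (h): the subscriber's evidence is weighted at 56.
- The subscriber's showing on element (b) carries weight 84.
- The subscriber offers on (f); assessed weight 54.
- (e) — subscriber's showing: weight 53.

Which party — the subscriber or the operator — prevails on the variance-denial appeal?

— Issue I —
Stage I.1 (subscriber, a preponderance, weight is at least 50): (a) net 82−30=52 ≥ 50 — meets; (b) net 84−33=51 ≥ 50 — meets.
  All elements met. The burden passes to the operator.
Stage I.2 (operator, a preponderance, weight is at least 50): (c) net 98−49=49 < 50 — fails.
  Not every element is met, so the operator fails to carry Stage I.2.
So the subscriber prevails on this issue.
— Issue II —
At Stage II.1 the subscriber must meet a more-likely-than-not showing (weight is at least 54): on (f) the weight is 54, ≥ 54, so (f) meets the standard; on (g) the weight is 54, ≥ 54, so (g) meets the standard.
  All elements met. The subscriber retains the burden for Stage II.2.
At Stage II.2 the subscriber must meet a more-likely-than-not showing (weight is at least 54): on (h) the weight is 56, ≥ 54, so (h) meets the standard; on (i) the weight is 82 less the opposing 25 gives net 57, ≥ 54, so (i) meets the standard.
  All elements met. The subscriber retains the burden for Stage II.3.
At Stage II.3 the subscriber must meet a scintilla of evidence (weight is at least 13): on (j) the weight is 15, ≥ 13, so (j) meets the standard.
  All elements met at the final stage.
Every stage carried; the subscriber prevails on this issue.
— Issue III —
Stage III.1 — burden on subscriber; standard: a heightened civil standard (weight exceeds 75).
    (k): 77 > 75 [met]
  Stage III.1 is satisfied; the subscriber continues to bear the burden.
Stage III.2 — burden on subscriber; standard: a preponderance (weight is at least 53).
    (l): 66 − 12 = 54 ≥ 53 [met]
  Stage III.2 carried; the final stage is satisfied.
Every stage carried; the subscriber prevails on this issue.
Per-issue: Issue I → subscriber; Issue II → subscriber; Issue III → subscriber. The subscriber must prevail on every issue; overall, the subscriber prevails.

subscriber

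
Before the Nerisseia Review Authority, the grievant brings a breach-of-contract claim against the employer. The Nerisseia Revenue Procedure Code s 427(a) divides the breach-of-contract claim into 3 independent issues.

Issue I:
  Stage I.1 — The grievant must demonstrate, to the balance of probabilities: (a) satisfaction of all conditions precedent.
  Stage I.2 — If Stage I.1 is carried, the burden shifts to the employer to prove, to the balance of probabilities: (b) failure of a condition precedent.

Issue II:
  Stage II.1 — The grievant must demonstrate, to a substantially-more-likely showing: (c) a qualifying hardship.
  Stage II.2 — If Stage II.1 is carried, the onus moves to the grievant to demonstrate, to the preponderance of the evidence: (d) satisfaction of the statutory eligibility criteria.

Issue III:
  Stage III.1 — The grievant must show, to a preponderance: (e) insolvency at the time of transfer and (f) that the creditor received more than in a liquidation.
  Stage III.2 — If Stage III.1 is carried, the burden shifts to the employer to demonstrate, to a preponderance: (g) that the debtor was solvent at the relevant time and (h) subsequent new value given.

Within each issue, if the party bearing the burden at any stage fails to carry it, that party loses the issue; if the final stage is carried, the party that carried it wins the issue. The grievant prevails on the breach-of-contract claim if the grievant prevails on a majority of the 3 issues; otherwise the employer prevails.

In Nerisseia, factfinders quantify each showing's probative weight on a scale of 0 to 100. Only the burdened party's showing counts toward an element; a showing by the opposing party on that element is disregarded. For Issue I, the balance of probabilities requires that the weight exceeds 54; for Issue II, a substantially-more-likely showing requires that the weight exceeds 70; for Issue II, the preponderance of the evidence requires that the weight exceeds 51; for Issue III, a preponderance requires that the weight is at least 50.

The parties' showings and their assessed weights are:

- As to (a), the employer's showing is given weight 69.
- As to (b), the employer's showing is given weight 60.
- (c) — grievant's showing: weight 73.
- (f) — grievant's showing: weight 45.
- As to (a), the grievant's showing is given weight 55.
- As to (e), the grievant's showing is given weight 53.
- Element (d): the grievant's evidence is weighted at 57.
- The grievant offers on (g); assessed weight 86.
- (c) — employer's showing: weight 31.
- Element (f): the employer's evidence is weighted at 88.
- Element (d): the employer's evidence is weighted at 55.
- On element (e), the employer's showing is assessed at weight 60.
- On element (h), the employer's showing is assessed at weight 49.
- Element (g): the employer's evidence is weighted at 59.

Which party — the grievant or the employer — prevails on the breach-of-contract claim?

— Issue I —
At Stage I.1 the grievant must meet the balance of probabilities (weight exceeds 54): on (a) the weight is 55 (the employer's 69 is given no effect), which does exceed 54, so (a) meets the standard.
  Stage I.1 carried; the burden shifts to the employer.
At Stage I.2 the employer must meet the balance of probabilities (weight exceeds 54): on (b) the weight is 60, > 54, so (b) meets the standard.
  Stage I.2 carried; the final stage is satisfied.
All stages carried — the employer prevails on this issue.
— Issue II —
Stage II.1 (grievant, a substantially-more-likely showing, weight exceeds 70): (c) 73 (employer's 31 disregarded) > 70 — meets.
  Stage II.1 carried; the burden remains with the grievant.
Stage II.2 (grievant, the preponderance of the evidence, weight exceeds 51): (d) 57 (employer's 55 disregarded) > 51 — meets.
  The grievant carries the last stage.
Every stage carried; the grievant prevails on this issue.
— Issue III —
Stage III.1 (grievant, a preponderance, weight is at least 50): (e) 53 (employer's 60 disregarded) ≥ 50 — meets; (f) 45 (employer's 88 disregarded) < 50 — fails.
  Stage III.1 not carried; the grievant fails its burden.
The analysis ends at Stage III.1; the employer prevails on this issue.
Per-issue: Issue I → employer; Issue II → grievant; Issue III → employer. The grievant must prevail on a majority of issues; overall, the employer prevails.

employer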